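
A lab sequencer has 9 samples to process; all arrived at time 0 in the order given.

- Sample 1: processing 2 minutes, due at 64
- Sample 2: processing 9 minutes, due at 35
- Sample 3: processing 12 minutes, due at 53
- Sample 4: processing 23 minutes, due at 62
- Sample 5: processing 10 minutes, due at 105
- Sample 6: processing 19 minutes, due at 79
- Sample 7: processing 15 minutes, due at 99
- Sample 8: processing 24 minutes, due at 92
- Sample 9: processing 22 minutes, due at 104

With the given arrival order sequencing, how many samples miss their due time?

FIFO (arrival order): Sample 1 Sample 2 Sample 3 Sample 4 Sample 5 Sample 6 Sample 7 Sample 8 Sample 9.
Sample 1: 0→2, due 64, tardiness 0
Sample 2: 2→11, due 35, tardiness 0
Sample 3: 11→23, due 53, tardiness 0
Sample 4: 23→46, due 62, tardiness 0
Sample 5: 46→56, due 105, tardiness 0
Sample 6: 56→75, due 79, tardiness 0
Sample 7: 75→90, due 99, tardiness 0
Sample 8: 90→114, due 92, tardiness 22
Sample 9: 114→136, due 104, tardiness 32
Late samples: 2.

2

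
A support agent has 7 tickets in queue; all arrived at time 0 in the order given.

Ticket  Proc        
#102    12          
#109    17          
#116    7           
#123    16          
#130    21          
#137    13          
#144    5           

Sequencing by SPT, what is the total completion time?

292

SPT (increasing processing time): #144 #116 #102 #137 #123 #109 #130.
#144: 0→5
#116: 5→12
#102: 12→24
#137: 24→37
#123: 37→53
#109: 53→70
#130: 70→91
Sum = 5+12+24+37+53+70+91 = 292.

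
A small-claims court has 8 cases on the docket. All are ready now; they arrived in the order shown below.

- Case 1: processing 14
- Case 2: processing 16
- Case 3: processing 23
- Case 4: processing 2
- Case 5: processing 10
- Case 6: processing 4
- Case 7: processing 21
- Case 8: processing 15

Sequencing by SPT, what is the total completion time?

347

SPT (increasing processing time): Case 4 Case 6 Case 5 Case 1 Case 8 Case 2 Case 7 Case 3.
Case 4: 0→2
Case 6: 2→6
Case 5: 6→16
Case 1: 16→30
Case 8: 30→45
Case 2: 45→61
Case 7: 61→82
Case 3: 82→105
Sum = 2+6+16+30+45+61+82+105 = 347.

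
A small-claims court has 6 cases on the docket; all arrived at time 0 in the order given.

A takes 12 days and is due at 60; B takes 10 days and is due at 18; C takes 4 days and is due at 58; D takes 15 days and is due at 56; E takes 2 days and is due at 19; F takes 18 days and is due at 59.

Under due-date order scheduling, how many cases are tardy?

1

EDD (increasing due date): B E D C F A.
B: 0→10, due 18, tardiness 0
E: 10→12, due 19, tardiness 0
D: 12→27, due 56, tardiness 0
C: 27→31, due 58, tardiness 0
F: 31→49, due 59, tardiness 0
A: 49→61, due 60, tardiness 1
Late cases: 1.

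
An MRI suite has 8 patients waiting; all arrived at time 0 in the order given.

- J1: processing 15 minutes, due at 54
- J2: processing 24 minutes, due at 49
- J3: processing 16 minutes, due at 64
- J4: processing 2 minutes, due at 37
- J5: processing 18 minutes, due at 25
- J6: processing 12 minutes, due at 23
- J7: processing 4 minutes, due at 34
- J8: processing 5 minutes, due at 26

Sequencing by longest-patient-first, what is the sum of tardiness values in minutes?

281

LPT (decreasing processing time): J2 J5 J3 J1 J6 J8 J7 J4.
J2: 0→24, due 49, tardiness 0
J5: 24→42, due 25, tardiness 17
J3: 42→58, due 64, tardiness 0
J1: 58→73, due 54, tardiness 19
J6: 73→85, due 23, tardiness 62
J8: 85→90, due 26, tardiness 64
J7: 90→94, due 34, tardiness 60
J4: 94→96, due 37, tardiness 59
Sum = 0+17+0+19+62+64+60+59 = 281.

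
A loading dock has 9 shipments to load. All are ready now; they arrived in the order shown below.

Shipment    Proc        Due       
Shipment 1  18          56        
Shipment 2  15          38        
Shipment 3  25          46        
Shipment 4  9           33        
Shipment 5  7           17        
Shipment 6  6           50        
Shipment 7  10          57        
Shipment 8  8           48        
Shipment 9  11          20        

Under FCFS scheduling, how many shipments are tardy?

FIFO (arrival order): Shipment 1 Shipment 2 Shipment 3 Shipment 4 Shipment 5 Shipment 6 Shipment 7 Shipment 8 Shipment 9.
Shipment 1: 0→18, due 56, tardiness 0
Shipment 2: 18→33, due 38, tardiness 0
Shipment 3: 33→58, due 46, tardiness 12
Shipment 4: 58→67, due 33, tardiness 34
Shipment 5: 67→74, due 17, tardiness 57
Shipment 6: 74→80, due 50, tardiness 30
Shipment 7: 80→90, due 57, tardiness 33
Shipment 8: 90→98, due 48, tardiness 50
Shipment 9: 98→109, due 20, tardiness 89
Late shipments: 7.

7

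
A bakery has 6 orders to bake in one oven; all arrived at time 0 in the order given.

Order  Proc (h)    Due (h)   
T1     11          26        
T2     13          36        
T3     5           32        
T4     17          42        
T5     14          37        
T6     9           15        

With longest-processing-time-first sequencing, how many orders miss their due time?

LPT (decreasing processing time): T4 T5 T2 T1 T6 T3.
T4: 0→17, due 42, tardiness 0
T5: 17→31, due 37, tardiness 0
T2: 31→44, due 36, tardiness 8
T1: 44→55, due 26, tardiness 29
T6: 55→64, due 15, tardiness 49
T3: 64→69, due 32, tardiness 37
Late orders: 4.

4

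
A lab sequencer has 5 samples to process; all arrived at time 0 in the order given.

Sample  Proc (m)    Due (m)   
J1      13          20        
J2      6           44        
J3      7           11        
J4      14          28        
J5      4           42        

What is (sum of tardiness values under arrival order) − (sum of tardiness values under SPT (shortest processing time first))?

-3

FIFO (arrival order): J1 J2 J3 J4 J5.
J1: 0→13, due 20, tardiness 0
J2: 13→19, due 44, tardiness 0
J3: 19→26, due 11, tardiness 15
J4: 26→40, due 28, tardiness 12
J5: 40→44, due 42, tardiness 2
Sum = 0+0+15+12+2 = 29.
SPT (increasing processing time): J5 J2 J3 J1 J4.
J5: 0→4, due 42, tardiness 0
J2: 4→10, due 44, tardiness 0
J3: 10→17, due 11, tardiness 6
J1: 17→30, due 20, tardiness 10
J4: 30→44, due 28, tardiness 16
Sum = 0+0+6+10+16 = 32.
Difference = 29 − 32 = -3.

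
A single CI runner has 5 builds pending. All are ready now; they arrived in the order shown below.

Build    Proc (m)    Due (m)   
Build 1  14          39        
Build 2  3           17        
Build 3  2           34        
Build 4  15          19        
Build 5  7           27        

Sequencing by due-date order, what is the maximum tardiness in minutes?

EDD (increasing due date): Build 2 Build 4 Build 5 Build 3 Build 1.
Build 2: 0→3, due 17, tardiness 0
Build 4: 3→18, due 19, tardiness 0
Build 5: 18→25, due 27, tardiness 0
Build 3: 25→27, due 34, tardiness 0
Build 1: 27→41, due 39, tardiness 2
Maximum = 2.

2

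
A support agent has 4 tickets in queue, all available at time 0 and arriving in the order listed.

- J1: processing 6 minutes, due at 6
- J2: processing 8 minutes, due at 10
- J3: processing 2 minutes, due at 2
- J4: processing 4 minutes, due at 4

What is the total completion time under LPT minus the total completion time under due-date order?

20

LPT (decreasing processing time): J2 J1 J4 J3.
J2: 0→8
J1: 8→14
J4: 14→18
J3: 18→20
Sum = 8+14+18+20 = 60.
EDD (increasing due date): J3 J4 J1 J2.
J3: 0→2
J4: 2→6
J1: 6→12
J2: 12→20
Sum = 2+6+12+20 = 40.
Difference = 60 − 40 = 20.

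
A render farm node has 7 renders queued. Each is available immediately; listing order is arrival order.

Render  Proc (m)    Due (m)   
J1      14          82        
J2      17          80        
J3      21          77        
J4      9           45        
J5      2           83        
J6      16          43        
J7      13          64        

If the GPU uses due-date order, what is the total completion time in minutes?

396

EDD (increasing due date): J6 J4 J7 J3 J2 J1 J5.
J6: 0→16
J4: 16→25
J7: 25→38
J3: 38→59
J2: 59→76
J1: 76→90
J5: 90→92
Sum = 16+25+38+59+76+90+92 = 396.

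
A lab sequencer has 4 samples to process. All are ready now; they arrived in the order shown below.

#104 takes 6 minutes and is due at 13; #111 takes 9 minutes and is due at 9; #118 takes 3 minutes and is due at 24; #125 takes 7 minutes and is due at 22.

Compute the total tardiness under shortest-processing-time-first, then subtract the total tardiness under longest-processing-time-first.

SPT (increasing processing time): #118 #104 #125 #111.
#118: 0→3, due 24, tardiness 0
#104: 3→9, due 13, tardiness 0
#125: 9→16, due 22, tardiness 0
#111: 16→25, due 9, tardiness 16
Sum = 0+0+0+16 = 16.
LPT (decreasing processing time): #111 #125 #104 #118.
#111: 0→9, due 9, tardiness 0
#125: 9→16, due 22, tardiness 0
#104: 16→22, due 13, tardiness 9
#118: 22→25, due 24, tardiness 1
Sum = 0+0+9+1 = 10.
Difference = 16 − 10 = 6.

6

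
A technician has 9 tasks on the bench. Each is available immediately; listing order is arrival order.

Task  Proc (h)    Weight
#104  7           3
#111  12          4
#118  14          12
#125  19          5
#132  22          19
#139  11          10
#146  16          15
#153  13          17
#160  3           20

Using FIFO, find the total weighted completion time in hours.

8802

FIFO (arrival order): #104 #111 #118 #125 #132 #139 #146 #153 #160.
#104: finishes 7, weight 3, w·C = 21
#111: finishes 19, weight 4, w·C = 76
#118: finishes 33, weight 12, w·C = 396
#125: finishes 52, weight 5, w·C = 260
#132: finishes 74, weight 19, w·C = 1406
#139: finishes 85, weight 10, w·C = 850
#146: finishes 101, weight 15, w·C = 1515
#153: finishes 114, weight 17, w·C = 1938
#160: finishes 117, weight 20, w·C = 2340
Sum = 21+76+396+260+1406+850+1515+1938+2340 = 8802.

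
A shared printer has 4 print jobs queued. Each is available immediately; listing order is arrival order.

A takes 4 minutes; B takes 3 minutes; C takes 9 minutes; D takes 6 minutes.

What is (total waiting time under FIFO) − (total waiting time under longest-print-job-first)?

-16

FIFO (arrival order): A B C D.
A: waits 0, runs 0→4
B: waits 4, runs 4→7
C: waits 7, runs 7→16
D: waits 16, runs 16→22
Sum = 0+4+7+16 = 27.
LPT (decreasing processing time): C D A B.
C: waits 0, runs 0→9
D: waits 9, runs 9→15
A: waits 15, runs 15→19
B: waits 19, runs 19→22
Sum = 0+9+15+19 = 43.
Difference = 27 − 43 = -16.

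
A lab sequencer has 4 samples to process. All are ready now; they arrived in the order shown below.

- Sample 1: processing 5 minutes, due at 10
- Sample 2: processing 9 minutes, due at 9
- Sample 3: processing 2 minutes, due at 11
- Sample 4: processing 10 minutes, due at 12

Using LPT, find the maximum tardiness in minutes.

LPT (decreasing processing time): Sample 4 Sample 2 Sample 1 Sample 3.
Sample 4: 0→10, due 12, tardiness 0
Sample 2: 10→19, due 9, tardiness 10
Sample 1: 19→24, due 10, tardiness 14
Sample 3: 24→26, due 11, tardiness 15
Maximum = 15.

15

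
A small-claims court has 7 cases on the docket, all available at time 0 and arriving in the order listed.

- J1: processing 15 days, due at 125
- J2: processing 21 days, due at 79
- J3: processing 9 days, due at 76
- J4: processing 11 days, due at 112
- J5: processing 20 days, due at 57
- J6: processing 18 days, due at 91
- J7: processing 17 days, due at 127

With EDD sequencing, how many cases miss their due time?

EDD (increasing due date): J5 J3 J2 J6 J4 J1 J7.
J5: 0→20, due 57, tardiness 0
J3: 20→29, due 76, tardiness 0
J2: 29→50, due 79, tardiness 0
J6: 50→68, due 91, tardiness 0
J4: 68→79, due 112, tardiness 0
J1: 79→94, due 125, tardiness 0
J7: 94→111, due 127, tardiness 0
Late cases: 0.

0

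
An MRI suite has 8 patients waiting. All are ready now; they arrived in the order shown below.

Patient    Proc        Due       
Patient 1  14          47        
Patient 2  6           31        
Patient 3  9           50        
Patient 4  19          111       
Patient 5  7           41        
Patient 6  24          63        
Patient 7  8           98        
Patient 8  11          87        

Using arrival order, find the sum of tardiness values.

41

FIFO (arrival order): Patient 1 Patient 2 Patient 3 Patient 4 Patient 5 Patient 6 Patient 7 Patient 8.
Patient 1: 0→14, due 47, tardiness 0
Patient 2: 14→20, due 31, tardiness 0
Patient 3: 20→29, due 50, tardiness 0
Patient 4: 29→48, due 111, tardiness 0
Patient 5: 48→55, due 41, tardiness 14
Patient 6: 55→79, due 63, tardiness 16
Patient 7: 79→87, due 98, tardiness 0
Patient 8: 87→98, due 87, tardiness 11
Sum = 0+0+0+0+14+16+0+11 = 41.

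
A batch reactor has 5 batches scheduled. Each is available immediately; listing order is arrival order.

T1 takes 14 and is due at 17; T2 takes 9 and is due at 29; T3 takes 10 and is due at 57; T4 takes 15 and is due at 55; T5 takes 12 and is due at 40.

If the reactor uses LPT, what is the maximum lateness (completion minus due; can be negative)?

LPT (decreasing processing time): T4 T1 T5 T3 T2.
T4: 0→15, due 55, lateness -40
T1: 15→29, due 17, lateness 12
T5: 29→41, due 40, lateness 1
T3: 41→51, due 57, lateness -6
T2: 51→60, due 29, lateness 31
Maximum = 31.

31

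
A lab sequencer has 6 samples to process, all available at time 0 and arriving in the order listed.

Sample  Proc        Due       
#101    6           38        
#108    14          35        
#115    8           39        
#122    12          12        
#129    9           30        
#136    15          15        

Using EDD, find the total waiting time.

EDD (increasing due date): #122 #136 #129 #108 #101 #115.
#122: waits 0, runs 0→12
#136: waits 12, runs 12→27
#129: waits 27, runs 27→36
#108: waits 36, runs 36→50
#101: waits 50, runs 50→56
#115: waits 56, runs 56→64
Sum = 0+12+27+36+50+56 = 181.

181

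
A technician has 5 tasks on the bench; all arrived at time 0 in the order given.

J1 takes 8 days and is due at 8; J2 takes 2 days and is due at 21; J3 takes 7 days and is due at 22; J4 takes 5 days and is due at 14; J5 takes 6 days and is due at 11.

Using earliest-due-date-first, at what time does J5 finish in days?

14

EDD (increasing due date): J1 J5 J4 J2 J3.
J1: 0→8
J5: 8→14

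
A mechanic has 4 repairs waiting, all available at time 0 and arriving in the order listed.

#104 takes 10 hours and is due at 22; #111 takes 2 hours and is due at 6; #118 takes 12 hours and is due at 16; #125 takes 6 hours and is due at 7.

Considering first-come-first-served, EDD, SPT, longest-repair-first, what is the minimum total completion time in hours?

FIFO (arrival order): #104 #111 #118 #125.
#104: 0→10
#111: 10→12
#118: 12→24
#125: 24→30
Sum = 10+12+24+30 = 76.
EDD (increasing due date): #111 #125 #118 #104.
#111: 0→2
#125: 2→8
#118: 8→20
#104: 20→30
Sum = 2+8+20+30 = 60.
SPT (increasing processing time): #111 #125 #104 #118.
#111: 0→2
#125: 2→8
#104: 8→18
#118: 18→30
Sum = 2+8+18+30 = 58.
LPT (decreasing processing time): #118 #104 #125 #111.
#118: 0→12
#104: 12→22
#125: 22→28
#111: 28→30
Sum = 12+22+28+30 = 92.
FIFO 76, EDD 60, SPT 58, LPT 92 → minimum 58.

58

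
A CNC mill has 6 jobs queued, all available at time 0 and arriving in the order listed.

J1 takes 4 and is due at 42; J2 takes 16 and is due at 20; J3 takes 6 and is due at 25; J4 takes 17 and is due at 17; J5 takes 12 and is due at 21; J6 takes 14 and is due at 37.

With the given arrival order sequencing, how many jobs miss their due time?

4

FIFO (arrival order): J1 J2 J3 J4 J5 J6.
J1: 0→4, due 42, tardiness 0
J2: 4→20, due 20, tardiness 0
J3: 20→26, due 25, tardiness 1
J4: 26→43, due 17, tardiness 26
J5: 43→55, due 21, tardiness 34
J6: 55→69, due 37, tardiness 32
Late jobs: 4.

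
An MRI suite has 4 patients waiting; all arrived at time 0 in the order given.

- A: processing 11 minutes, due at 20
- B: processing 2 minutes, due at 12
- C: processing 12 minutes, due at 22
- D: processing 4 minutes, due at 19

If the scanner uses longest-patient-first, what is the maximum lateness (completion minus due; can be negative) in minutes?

LPT (decreasing processing time): C A D B.
C: 0→12, due 22, lateness -10
A: 12→23, due 20, lateness 3
D: 23→27, due 19, lateness 8
B: 27→29, due 12, lateness 17
Maximum = 17.

17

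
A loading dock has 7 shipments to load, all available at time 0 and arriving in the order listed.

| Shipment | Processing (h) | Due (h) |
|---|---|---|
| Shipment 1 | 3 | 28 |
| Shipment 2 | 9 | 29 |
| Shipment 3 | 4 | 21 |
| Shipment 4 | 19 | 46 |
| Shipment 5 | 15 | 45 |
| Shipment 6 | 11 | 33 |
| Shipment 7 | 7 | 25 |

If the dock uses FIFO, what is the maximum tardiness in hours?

43

FIFO (arrival order): Shipment 1 Shipment 2 Shipment 3 Shipment 4 Shipment 5 Shipment 6 Shipment 7.
Shipment 1: 0→3, due 28, tardiness 0
Shipment 2: 3→12, due 29, tardiness 0
Shipment 3: 12→16, due 21, tardiness 0
Shipment 4: 16→35, due 46, tardiness 0
Shipment 5: 35→50, due 45, tardiness 5
Shipment 6: 50→61, due 33, tardiness 28
Shipment 7: 61→68, due 25, tardiness 43
Maximum = 43.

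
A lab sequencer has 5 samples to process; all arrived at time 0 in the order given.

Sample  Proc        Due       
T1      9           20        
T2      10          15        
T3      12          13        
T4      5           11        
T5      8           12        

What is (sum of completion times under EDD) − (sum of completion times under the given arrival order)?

EDD (increasing due date): T4 T5 T3 T2 T1.
T4: 0→5
T5: 5→13
T3: 13→25
T2: 25→35
T1: 35→44
Sum = 5+13+25+35+44 = 122.
FIFO (arrival order): T1 T2 T3 T4 T5.
T1: 0→9
T2: 9→19
T3: 19→31
T4: 31→36
T5: 36→44
Sum = 9+19+31+36+44 = 139.
Difference = 122 − 139 = -17.

-17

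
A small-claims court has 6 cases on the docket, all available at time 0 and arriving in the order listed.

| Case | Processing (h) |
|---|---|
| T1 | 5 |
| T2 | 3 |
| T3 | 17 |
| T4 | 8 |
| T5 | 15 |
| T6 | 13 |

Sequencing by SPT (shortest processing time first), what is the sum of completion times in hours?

SPT (increasing processing time): T2 T1 T4 T6 T5 T3.
T2: 0→3
T1: 3→8
T4: 8→16
T6: 16→29
T5: 29→44
T3: 44→61
Sum = 3+8+16+29+44+61 = 161.

161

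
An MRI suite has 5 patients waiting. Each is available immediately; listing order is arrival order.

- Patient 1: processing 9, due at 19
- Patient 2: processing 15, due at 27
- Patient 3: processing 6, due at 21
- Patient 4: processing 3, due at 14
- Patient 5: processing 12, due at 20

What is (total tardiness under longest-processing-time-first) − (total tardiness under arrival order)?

LPT (decreasing processing time): Patient 2 Patient 5 Patient 1 Patient 3 Patient 4.
Patient 2: 0→15, due 27, tardiness 0
Patient 5: 15→27, due 20, tardiness 7
Patient 1: 27→36, due 19, tardiness 17
Patient 3: 36→42, due 21, tardiness 21
Patient 4: 42→45, due 14, tardiness 31
Sum = 0+7+17+21+31 = 76.
FIFO (arrival order): Patient 1 Patient 2 Patient 3 Patient 4 Patient 5.
Patient 1: 0→9, due 19, tardiness 0
Patient 2: 9→24, due 27, tardiness 0
Patient 3: 24→30, due 21, tardiness 9
Patient 4: 30→33, due 14, tardiness 19
Patient 5: 33→45, due 20, tardiness 25
Sum = 0+0+9+19+25 = 53.
Difference = 76 − 53 = 23.

23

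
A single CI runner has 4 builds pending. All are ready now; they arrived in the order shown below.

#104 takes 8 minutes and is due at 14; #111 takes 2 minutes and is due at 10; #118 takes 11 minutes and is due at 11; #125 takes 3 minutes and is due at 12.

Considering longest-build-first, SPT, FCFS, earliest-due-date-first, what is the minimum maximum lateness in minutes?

LPT (decreasing processing time): #118 #104 #125 #111.
#118: 0→11, due 11, lateness 0
#104: 11→19, due 14, lateness 5
#125: 19→22, due 12, lateness 10
#111: 22→24, due 10, lateness 14
Maximum = 14.
SPT (increasing processing time): #111 #125 #104 #118.
#111: 0→2, due 10, lateness -8
#125: 2→5, due 12, lateness -7
#104: 5→13, due 14, lateness -1
#118: 13→24, due 11, lateness 13
Maximum = 13.
FIFO (arrival order): #104 #111 #118 #125.
#104: 0→8, due 14, lateness -6
#111: 8→10, due 10, lateness 0
#118: 10→21, due 11, lateness 10
#125: 21→24, due 12, lateness 12
Maximum = 12.
EDD (increasing due date): #111 #118 #125 #104.
#111: 0→2, due 10, lateness -8
#118: 2→13, due 11, lateness 2
#125: 13→16, due 12, lateness 4
#104: 16→24, due 14, lateness 10
Maximum = 10.
LPT 14, SPT 13, FIFO 12, EDD 10 → minimum 10.

10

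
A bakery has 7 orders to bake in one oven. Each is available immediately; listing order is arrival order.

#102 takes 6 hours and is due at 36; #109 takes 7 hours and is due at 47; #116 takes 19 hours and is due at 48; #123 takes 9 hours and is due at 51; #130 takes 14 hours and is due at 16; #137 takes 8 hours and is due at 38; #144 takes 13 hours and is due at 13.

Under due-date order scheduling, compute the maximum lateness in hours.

25

EDD (increasing due date): #144 #130 #102 #137 #109 #116 #123.
#144: 0→13, due 13, lateness 0
#130: 13→27, due 16, lateness 11
#102: 27→33, due 36, lateness -3
#137: 33→41, due 38, lateness 3
#109: 41→48, due 47, lateness 1
#116: 48→67, due 48, lateness 19
#123: 67→76, due 51, lateness 25
Maximum = 25.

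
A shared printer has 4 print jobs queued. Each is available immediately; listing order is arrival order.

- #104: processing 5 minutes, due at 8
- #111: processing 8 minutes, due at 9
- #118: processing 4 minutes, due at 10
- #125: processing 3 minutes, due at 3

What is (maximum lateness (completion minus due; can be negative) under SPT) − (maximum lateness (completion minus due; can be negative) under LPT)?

-6

SPT (increasing processing time): #125 #118 #104 #111.
#125: 0→3, due 3, lateness 0
#118: 3→7, due 10, lateness -3
#104: 7→12, due 8, lateness 4
#111: 12→20, due 9, lateness 11
Maximum = 11.
LPT (decreasing processing time): #111 #104 #118 #125.
#111: 0→8, due 9, lateness -1
#104: 8→13, due 8, lateness 5
#118: 13→17, due 10, lateness 7
#125: 17→20, due 3, lateness 17
Maximum = 17.
Difference = 11 − 17 = -6.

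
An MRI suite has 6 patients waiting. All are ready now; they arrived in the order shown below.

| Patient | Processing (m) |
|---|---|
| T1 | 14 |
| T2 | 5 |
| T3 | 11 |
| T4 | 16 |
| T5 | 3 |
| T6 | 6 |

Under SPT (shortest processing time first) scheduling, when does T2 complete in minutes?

SPT (increasing processing time): T5 T2 T6 T3 T1 T4.
T5: 0→3
T2: 3→8

8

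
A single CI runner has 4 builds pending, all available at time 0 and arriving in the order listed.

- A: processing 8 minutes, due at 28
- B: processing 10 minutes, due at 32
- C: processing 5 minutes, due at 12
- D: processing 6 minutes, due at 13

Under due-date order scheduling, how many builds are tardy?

EDD (increasing due date): C D A B.
C: 0→5, due 12, tardiness 0
D: 5→11, due 13, tardiness 0
A: 11→19, due 28, tardiness 0
B: 19→29, due 32, tardiness 0
Late builds: 0.

0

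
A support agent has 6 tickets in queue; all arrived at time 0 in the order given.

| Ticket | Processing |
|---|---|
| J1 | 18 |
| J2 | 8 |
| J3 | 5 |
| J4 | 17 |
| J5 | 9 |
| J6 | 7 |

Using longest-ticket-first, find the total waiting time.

LPT (decreasing processing time): J1 J4 J5 J2 J6 J3.
J1: waits 0, runs 0→18
J4: waits 18, runs 18→35
J5: waits 35, runs 35→44
J2: waits 44, runs 44→52
J6: waits 52, runs 52→59
J3: waits 59, runs 59→64
Sum = 0+18+35+44+52+59 = 208.

208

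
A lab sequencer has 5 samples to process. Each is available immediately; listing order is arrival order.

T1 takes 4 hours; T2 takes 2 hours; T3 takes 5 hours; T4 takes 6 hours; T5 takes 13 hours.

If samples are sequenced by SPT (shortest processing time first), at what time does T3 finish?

SPT (increasing processing time): T2 T1 T3 T4 T5.
T2: 0→2
T1: 2→6
T3: 6→11

11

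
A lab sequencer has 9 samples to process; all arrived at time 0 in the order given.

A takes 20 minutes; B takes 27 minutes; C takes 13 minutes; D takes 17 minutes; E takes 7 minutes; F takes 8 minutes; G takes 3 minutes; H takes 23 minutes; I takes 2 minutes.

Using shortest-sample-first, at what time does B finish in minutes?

SPT (increasing processing time): I G E F C D A H B.
I: 0→2
G: 2→5
E: 5→12
F: 12→20
C: 20→33
D: 33→50
A: 50→70
H: 70→93
B: 93→120

120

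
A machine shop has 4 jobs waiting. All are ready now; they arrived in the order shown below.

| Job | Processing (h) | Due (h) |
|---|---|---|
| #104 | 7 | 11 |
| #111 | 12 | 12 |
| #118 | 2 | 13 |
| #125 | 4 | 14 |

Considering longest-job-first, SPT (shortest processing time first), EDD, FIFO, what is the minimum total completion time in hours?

46

LPT (decreasing processing time): #111 #104 #125 #118.
#111: 0→12
#104: 12→19
#125: 19→23
#118: 23→25
Sum = 12+19+23+25 = 79.
SPT (increasing processing time): #118 #125 #104 #111.
#118: 0→2
#125: 2→6
#104: 6→13
#111: 13→25
Sum = 2+6+13+25 = 46.
EDD (increasing due date): #104 #111 #118 #125.
#104: 0→7
#111: 7→19
#118: 19→21
#125: 21→25
Sum = 7+19+21+25 = 72.
FIFO (arrival order): #104 #111 #118 #125.
#104: 0→7
#111: 7→19
#118: 19→21
#125: 21→25
Sum = 7+19+21+25 = 72.
LPT 79, SPT 46, EDD 72, FIFO 72 → minimum 46.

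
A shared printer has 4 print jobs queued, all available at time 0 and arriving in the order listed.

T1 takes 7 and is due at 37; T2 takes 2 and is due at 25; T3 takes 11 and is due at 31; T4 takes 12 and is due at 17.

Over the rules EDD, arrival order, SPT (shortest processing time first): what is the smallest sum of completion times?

63

EDD (increasing due date): T4 T2 T3 T1.
T4: 0→12
T2: 12→14
T3: 14→25
T1: 25→32
Sum = 12+14+25+32 = 83.
FIFO (arrival order): T1 T2 T3 T4.
T1: 0→7
T2: 7→9
T3: 9→20
T4: 20→32
Sum = 7+9+20+32 = 68.
SPT (increasing processing time): T2 T1 T3 T4.
T2: 0→2
T1: 2→9
T3: 9→20
T4: 20→32
Sum = 2+9+20+32 = 63.
EDD 83, FIFO 68, SPT 63 → minimum 63.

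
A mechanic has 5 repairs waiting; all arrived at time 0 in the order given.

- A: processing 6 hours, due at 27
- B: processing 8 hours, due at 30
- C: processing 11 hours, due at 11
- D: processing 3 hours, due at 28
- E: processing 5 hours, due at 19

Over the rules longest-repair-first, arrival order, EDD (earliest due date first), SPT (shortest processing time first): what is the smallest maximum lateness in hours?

LPT (decreasing processing time): C B A E D.
C: 0→11, due 11, lateness 0
B: 11→19, due 30, lateness -11
A: 19→25, due 27, lateness -2
E: 25→30, due 19, lateness 11
D: 30→33, due 28, lateness 5
Maximum = 11.
FIFO (arrival order): A B C D E.
A: 0→6, due 27, lateness -21
B: 6→14, due 30, lateness -16
C: 14→25, due 11, lateness 14
D: 25→28, due 28, lateness 0
E: 28→33, due 19, lateness 14
Maximum = 14.
EDD (increasing due date): C E A D B.
C: 0→11, due 11, lateness 0
E: 11→16, due 19, lateness -3
A: 16→22, due 27, lateness -5
D: 22→25, due 28, lateness -3
B: 25→33, due 30, lateness 3
Maximum = 3.
SPT (increasing processing time): D E A B C.
D: 0→3, due 28, lateness -25
E: 3→8, due 19, lateness -11
A: 8→14, due 27, lateness -13
B: 14→22, due 30, lateness -8
C: 22→33, due 11, lateness 22
Maximum = 22.
LPT 11, FIFO 14, EDD 3, SPT 22 → minimum 3.

3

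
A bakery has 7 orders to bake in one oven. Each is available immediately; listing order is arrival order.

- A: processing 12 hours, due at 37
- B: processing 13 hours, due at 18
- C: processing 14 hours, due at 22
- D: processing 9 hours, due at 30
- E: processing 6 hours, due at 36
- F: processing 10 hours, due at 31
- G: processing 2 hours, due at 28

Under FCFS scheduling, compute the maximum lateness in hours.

38

FIFO (arrival order): A B C D E F G.
A: 0→12, due 37, lateness -25
B: 12→25, due 18, lateness 7
C: 25→39, due 22, lateness 17
D: 39→48, due 30, lateness 18
E: 48→54, due 36, lateness 18
F: 54→64, due 31, lateness 33
G: 64→66, due 28, lateness 38
Maximum = 38.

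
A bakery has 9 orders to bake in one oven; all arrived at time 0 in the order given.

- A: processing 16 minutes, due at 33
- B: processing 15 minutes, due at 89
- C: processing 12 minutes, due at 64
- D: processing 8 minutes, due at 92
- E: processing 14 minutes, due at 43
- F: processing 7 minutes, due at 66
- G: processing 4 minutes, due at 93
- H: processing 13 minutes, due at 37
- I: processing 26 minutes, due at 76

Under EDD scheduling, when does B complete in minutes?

EDD (increasing due date): A H E C F I B D G.
A: 0→16
H: 16→29
E: 29→43
C: 43→55
F: 55→62
I: 62→88
B: 88→103

103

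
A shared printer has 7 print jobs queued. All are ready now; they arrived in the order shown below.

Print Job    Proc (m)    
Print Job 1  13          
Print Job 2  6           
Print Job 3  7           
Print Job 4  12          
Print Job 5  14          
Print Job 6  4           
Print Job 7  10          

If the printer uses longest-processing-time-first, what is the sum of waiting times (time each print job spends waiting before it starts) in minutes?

LPT (decreasing processing time): Print Job 5 Print Job 1 Print Job 4 Print Job 7 Print Job 3 Print Job 2 Print Job 6.
Print Job 5: waits 0, runs 0→14
Print Job 1: waits 14, runs 14→27
Print Job 4: waits 27, runs 27→39
Print Job 7: waits 39, runs 39→49
Print Job 3: waits 49, runs 49→56
Print Job 2: waits 56, runs 56→62
Print Job 6: waits 62, runs 62→66
Sum = 0+14+27+39+49+56+62 = 247.

247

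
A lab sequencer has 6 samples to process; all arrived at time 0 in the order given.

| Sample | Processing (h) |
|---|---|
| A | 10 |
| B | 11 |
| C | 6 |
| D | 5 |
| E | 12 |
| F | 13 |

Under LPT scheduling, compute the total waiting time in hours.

LPT (decreasing processing time): F E B A C D.
F: waits 0, runs 0→13
E: waits 13, runs 13→25
B: waits 25, runs 25→36
A: waits 36, runs 36→46
C: waits 46, runs 46→52
D: waits 52, runs 52→57
Sum = 0+13+25+36+46+52 = 172.

172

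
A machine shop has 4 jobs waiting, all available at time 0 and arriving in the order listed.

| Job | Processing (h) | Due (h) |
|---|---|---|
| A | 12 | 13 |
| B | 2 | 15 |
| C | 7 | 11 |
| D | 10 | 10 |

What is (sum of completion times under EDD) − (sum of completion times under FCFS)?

9

EDD (increasing due date): D C A B.
D: 0→10
C: 10→17
A: 17→29
B: 29→31
Sum = 10+17+29+31 = 87.
FIFO (arrival order): A B C D.
A: 0→12
B: 12→14
C: 14→21
D: 21→31
Sum = 12+14+21+31 = 78.
Difference = 87 − 78 = 9.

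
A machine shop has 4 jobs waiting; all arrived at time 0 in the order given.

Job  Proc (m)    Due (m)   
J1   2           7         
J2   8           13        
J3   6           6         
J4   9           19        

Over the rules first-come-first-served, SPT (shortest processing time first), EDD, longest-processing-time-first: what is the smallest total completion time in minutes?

FIFO (arrival order): J1 J2 J3 J4.
J1: 0→2
J2: 2→10
J3: 10→16
J4: 16→25
Sum = 2+10+16+25 = 53.
SPT (increasing processing time): J1 J3 J2 J4.
J1: 0→2
J3: 2→8
J2: 8→16
J4: 16→25
Sum = 2+8+16+25 = 51.
EDD (increasing due date): J3 J1 J2 J4.
J3: 0→6
J1: 6→8
J2: 8→16
J4: 16→25
Sum = 6+8+16+25 = 55.
LPT (decreasing processing time): J4 J2 J3 J1.
J4: 0→9
J2: 9→17
J3: 17→23
J1: 23→25
Sum = 9+17+23+25 = 74.
FIFO 53, SPT 51, EDD 55, LPT 74 → minimum 51.

51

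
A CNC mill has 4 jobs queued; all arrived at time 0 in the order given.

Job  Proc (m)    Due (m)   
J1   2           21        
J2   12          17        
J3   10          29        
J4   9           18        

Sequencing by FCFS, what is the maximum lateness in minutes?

FIFO (arrival order): J1 J2 J3 J4.
J1: 0→2, due 21, lateness -19
J2: 2→14, due 17, lateness -3
J3: 14→24, due 29, lateness -5
J4: 24→33, due 18, lateness 15
Maximum = 15.

15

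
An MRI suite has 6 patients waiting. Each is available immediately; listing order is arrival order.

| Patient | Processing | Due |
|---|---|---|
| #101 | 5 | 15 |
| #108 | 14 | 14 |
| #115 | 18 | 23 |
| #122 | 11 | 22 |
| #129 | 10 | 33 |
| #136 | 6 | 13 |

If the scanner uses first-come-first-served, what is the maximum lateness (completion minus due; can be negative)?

51

FIFO (arrival order): #101 #108 #115 #122 #129 #136.
#101: 0→5, due 15, lateness -10
#108: 5→19, due 14, lateness 5
#115: 19→37, due 23, lateness 14
#122: 37→48, due 22, lateness 26
#129: 48→58, due 33, lateness 25
#136: 58→64, due 13, lateness 51
Maximum = 51.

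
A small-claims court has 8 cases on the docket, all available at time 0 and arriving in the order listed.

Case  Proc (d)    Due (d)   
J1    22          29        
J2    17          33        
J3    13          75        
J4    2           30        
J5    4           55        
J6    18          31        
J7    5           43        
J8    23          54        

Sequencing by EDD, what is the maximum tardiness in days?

EDD (increasing due date): J1 J4 J6 J2 J7 J8 J5 J3.
J1: 0→22, due 29, tardiness 0
J4: 22→24, due 30, tardiness 0
J6: 24→42, due 31, tardiness 11
J2: 42→59, due 33, tardiness 26
J7: 59→64, due 43, tardiness 21
J8: 64→87, due 54, tardiness 33
J5: 87→91, due 55, tardiness 36
J3: 91→104, due 75, tardiness 29
Maximum = 36.

36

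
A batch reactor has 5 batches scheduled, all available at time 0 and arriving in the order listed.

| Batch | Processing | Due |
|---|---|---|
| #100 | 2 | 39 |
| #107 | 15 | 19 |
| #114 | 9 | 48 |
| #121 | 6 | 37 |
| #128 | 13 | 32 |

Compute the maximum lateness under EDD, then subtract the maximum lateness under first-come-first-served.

EDD (increasing due date): #107 #128 #121 #100 #114.
#107: 0→15, due 19, lateness -4
#128: 15→28, due 32, lateness -4
#121: 28→34, due 37, lateness -3
#100: 34→36, due 39, lateness -3
#114: 36→45, due 48, lateness -3
Maximum = -3.
FIFO (arrival order): #100 #107 #114 #121 #128.
#100: 0→2, due 39, lateness -37
#107: 2→17, due 19, lateness -2
#114: 17→26, due 48, lateness -22
#121: 26→32, due 37, lateness -5
#128: 32→45, due 32, lateness 13
Maximum = 13.
Difference = -3 − 13 = -16.

-16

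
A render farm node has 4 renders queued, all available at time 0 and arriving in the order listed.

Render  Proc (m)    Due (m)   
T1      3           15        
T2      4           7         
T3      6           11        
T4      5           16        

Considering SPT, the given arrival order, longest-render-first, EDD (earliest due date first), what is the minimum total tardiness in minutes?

SPT (increasing processing time): T1 T2 T4 T3.
T1: 0→3, due 15, tardiness 0
T2: 3→7, due 7, tardiness 0
T4: 7→12, due 16, tardiness 0
T3: 12→18, due 11, tardiness 7
Sum = 0+0+0+7 = 7.
FIFO (arrival order): T1 T2 T3 T4.
T1: 0→3, due 15, tardiness 0
T2: 3→7, due 7, tardiness 0
T3: 7→13, due 11, tardiness 2
T4: 13→18, due 16, tardiness 2
Sum = 0+0+2+2 = 4.
LPT (decreasing processing time): T3 T4 T2 T1.
T3: 0→6, due 11, tardiness 0
T4: 6→11, due 16, tardiness 0
T2: 11→15, due 7, tardiness 8
T1: 15→18, due 15, tardiness 3
Sum = 0+0+8+3 = 11.
EDD (increasing due date): T2 T3 T1 T4.
T2: 0→4, due 7, tardiness 0
T3: 4→10, due 11, tardiness 0
T1: 10→13, due 15, tardiness 0
T4: 13→18, due 16, tardiness 2
Sum = 0+0+0+2 = 2.
SPT 7, FIFO 4, LPT 11, EDD 2 → minimum 2.

2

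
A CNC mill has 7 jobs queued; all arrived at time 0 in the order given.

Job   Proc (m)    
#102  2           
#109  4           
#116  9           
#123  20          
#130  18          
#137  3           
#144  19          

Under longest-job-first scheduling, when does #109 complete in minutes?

LPT (decreasing processing time): #123 #144 #130 #116 #109 #137 #102.
#123: 0→20
#144: 20→39
#130: 39→57
#116: 57→66
#109: 66→70

70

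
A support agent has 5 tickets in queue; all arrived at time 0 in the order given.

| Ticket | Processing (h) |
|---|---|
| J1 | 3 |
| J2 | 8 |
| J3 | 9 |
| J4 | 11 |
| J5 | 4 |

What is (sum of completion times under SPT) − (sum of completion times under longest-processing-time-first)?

SPT (increasing processing time): J1 J5 J2 J3 J4.
J1: 0→3
J5: 3→7
J2: 7→15
J3: 15→24
J4: 24→35
Sum = 3+7+15+24+35 = 84.
LPT (decreasing processing time): J4 J3 J2 J5 J1.
J4: 0→11
J3: 11→20
J2: 20→28
J5: 28→32
J1: 32→35
Sum = 11+20+28+32+35 = 126.
Difference = 84 − 126 = -42.

-42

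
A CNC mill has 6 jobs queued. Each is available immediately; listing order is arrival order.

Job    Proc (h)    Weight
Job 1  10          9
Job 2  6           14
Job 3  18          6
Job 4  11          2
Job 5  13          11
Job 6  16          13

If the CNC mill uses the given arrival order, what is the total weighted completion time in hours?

2208

FIFO (arrival order): Job 1 Job 2 Job 3 Job 4 Job 5 Job 6.
Job 1: finishes 10, weight 9, w·C = 90
Job 2: finishes 16, weight 14, w·C = 224
Job 3: finishes 34, weight 6, w·C = 204
Job 4: finishes 45, weight 2, w·C = 90
Job 5: finishes 58, weight 11, w·C = 638
Job 6: finishes 74, weight 13, w·C = 962
Sum = 90+224+204+90+638+962 = 2208.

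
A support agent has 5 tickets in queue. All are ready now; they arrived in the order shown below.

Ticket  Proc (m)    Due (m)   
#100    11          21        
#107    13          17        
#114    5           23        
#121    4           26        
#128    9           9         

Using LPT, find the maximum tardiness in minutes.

24

LPT (decreasing processing time): #107 #100 #128 #114 #121.
#107: 0→13, due 17, tardiness 0
#100: 13→24, due 21, tardiness 3
#128: 24→33, due 9, tardiness 24
#114: 33→38, due 23, tardiness 15
#121: 38→42, due 26, tardiness 16
Maximum = 24.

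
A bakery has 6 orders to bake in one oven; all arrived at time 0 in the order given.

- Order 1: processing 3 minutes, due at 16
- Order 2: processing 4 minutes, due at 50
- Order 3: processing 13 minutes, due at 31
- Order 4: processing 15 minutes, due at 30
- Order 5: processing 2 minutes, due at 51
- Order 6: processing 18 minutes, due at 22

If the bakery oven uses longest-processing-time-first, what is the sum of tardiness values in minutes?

LPT (decreasing processing time): Order 6 Order 4 Order 3 Order 2 Order 1 Order 5.
Order 6: 0→18, due 22, tardiness 0
Order 4: 18→33, due 30, tardiness 3
Order 3: 33→46, due 31, tardiness 15
Order 2: 46→50, due 50, tardiness 0
Order 1: 50→53, due 16, tardiness 37
Order 5: 53→55, due 51, tardiness 4
Sum = 0+3+15+0+37+4 = 59.

59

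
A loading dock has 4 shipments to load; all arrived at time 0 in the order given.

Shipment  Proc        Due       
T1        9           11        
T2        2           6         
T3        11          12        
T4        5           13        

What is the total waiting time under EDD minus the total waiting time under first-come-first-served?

EDD (increasing due date): T2 T1 T3 T4.
T2: waits 0, runs 0→2
T1: waits 2, runs 2→11
T3: waits 11, runs 11→22
T4: waits 22, runs 22→27
Sum = 0+2+11+22 = 35.
FIFO (arrival order): T1 T2 T3 T4.
T1: waits 0, runs 0→9
T2: waits 9, runs 9→11
T3: waits 11, runs 11→22
T4: waits 22, runs 22→27
Sum = 0+9+11+22 = 42.
Difference = 35 − 42 = -7.

-7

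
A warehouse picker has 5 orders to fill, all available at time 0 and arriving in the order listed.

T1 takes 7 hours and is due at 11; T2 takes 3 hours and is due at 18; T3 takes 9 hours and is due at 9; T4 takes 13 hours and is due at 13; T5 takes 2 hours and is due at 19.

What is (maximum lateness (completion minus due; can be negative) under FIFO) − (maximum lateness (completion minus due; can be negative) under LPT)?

1

FIFO (arrival order): T1 T2 T3 T4 T5.
T1: 0→7, due 11, lateness -4
T2: 7→10, due 18, lateness -8
T3: 10→19, due 9, lateness 10
T4: 19→32, due 13, lateness 19
T5: 32→34, due 19, lateness 15
Maximum = 19.
LPT (decreasing processing time): T4 T3 T1 T2 T5.
T4: 0→13, due 13, lateness 0
T3: 13→22, due 9, lateness 13
T1: 22→29, due 11, lateness 18
T2: 29→32, due 18, lateness 14
T5: 32→34, due 19, lateness 15
Maximum = 18.
Difference = 19 − 18 = 1.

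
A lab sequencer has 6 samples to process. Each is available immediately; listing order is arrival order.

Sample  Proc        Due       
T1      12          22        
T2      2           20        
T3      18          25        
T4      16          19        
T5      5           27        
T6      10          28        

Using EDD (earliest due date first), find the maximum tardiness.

35

EDD (increasing due date): T4 T2 T1 T3 T5 T6.
T4: 0→16, due 19, tardiness 0
T2: 16→18, due 20, tardiness 0
T1: 18→30, due 22, tardiness 8
T3: 30→48, due 25, tardiness 23
T5: 48→53, due 27, tardiness 26
T6: 53→63, due 28, tardiness 35
Maximum = 35.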